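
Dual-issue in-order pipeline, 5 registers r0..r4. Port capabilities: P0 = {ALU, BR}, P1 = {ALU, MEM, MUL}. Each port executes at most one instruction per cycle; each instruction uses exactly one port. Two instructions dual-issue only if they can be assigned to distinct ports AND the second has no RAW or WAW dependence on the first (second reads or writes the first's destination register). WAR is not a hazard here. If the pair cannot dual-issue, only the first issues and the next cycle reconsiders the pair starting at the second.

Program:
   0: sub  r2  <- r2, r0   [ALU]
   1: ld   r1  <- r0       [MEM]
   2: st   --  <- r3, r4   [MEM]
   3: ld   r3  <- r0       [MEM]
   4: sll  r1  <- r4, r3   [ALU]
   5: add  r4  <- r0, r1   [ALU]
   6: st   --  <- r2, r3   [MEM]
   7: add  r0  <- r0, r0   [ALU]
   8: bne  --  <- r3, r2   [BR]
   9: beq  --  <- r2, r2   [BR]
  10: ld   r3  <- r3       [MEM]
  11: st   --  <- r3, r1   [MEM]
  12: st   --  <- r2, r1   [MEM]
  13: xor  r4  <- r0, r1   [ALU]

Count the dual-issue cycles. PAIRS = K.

#0 head=0: sub/ld i0+i1 dual
#1 head=2: st i2 no-port MEM/MEM
#2 head=3: ld i3 RAW r3
#3 head=4: sll i4 RAW r1
#4 head=5: add/st i5+i6 dual
#5 head=7: add/bne i7+i8 dual
#6 head=9: beq/ld i9+i10 dual
#7 head=11: st i11 no-port MEM/MEM
#8 head=12: st/xor i12+i13 dual

PAIRS = 5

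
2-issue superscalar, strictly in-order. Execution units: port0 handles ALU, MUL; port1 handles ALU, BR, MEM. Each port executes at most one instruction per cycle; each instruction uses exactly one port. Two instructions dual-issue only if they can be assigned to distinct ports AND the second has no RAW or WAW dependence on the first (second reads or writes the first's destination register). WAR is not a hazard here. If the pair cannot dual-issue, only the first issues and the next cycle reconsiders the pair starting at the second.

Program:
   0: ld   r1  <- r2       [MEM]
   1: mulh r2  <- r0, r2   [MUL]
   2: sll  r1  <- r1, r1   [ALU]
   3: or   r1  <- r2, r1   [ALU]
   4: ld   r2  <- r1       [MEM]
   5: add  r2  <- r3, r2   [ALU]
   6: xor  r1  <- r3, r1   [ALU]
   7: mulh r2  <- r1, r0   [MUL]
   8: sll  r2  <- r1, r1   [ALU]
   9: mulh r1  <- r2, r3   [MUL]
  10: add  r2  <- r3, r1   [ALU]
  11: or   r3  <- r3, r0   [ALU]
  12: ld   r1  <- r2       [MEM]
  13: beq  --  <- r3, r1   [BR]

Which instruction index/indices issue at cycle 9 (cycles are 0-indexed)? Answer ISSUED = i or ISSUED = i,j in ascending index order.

ISSUED = 12

  cy0 -> i0,i1 (ld.MEM/mulh.MUL) 2-wide
  cy1 -> i2 (sll.ALU) RAW+WAW r1
  cy2 -> i3 (or.ALU) RAW r1
  cy3 -> i4 (ld.MEM) RAW+WAW r2
  cy4 -> i5,i6 (add.ALU/xor.ALU) 2-wide
  cy5 -> i7 (mulh.MUL) WAW r2
  cy6 -> i8 (sll.ALU) RAW r2
  cy7 -> i9 (mulh.MUL) RAW r1
  cy8 -> i10,i11 (add.ALU/or.ALU) 2-wide
  cy9 -> i12 (ld.MEM) no-port MEM/BR
  cy10 -> i13 (beq.BR) tail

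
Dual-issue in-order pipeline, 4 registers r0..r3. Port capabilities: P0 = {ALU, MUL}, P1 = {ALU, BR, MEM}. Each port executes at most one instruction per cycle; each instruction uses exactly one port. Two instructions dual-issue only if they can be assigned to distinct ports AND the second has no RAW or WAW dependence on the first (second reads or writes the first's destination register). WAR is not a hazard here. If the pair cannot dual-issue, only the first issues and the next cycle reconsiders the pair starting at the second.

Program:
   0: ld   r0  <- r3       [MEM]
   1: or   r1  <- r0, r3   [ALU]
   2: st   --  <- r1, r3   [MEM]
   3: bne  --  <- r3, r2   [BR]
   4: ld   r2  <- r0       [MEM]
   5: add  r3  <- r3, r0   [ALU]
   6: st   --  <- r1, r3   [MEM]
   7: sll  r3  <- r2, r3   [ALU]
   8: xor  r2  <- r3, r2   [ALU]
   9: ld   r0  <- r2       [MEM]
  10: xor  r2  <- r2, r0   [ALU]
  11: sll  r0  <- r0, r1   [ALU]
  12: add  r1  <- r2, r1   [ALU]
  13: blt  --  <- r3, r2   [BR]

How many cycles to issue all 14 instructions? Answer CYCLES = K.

  cy0 -> i0 (ld) RAW r0
  cy1 -> i1 (or) RAW r1
  cy2 -> i2 (st) no-port MEM/BR
  cy3 -> i3 (bne) no-port BR/MEM
  cy4 -> i4,i5 (ld+add) 2-wide
  cy5 -> i6,i7 (st+sll) 2-wide
  cy6 -> i8 (xor) RAW r2
  cy7 -> i9 (ld) RAW r0
  cy8 -> i10,i11 (xor+sll) 2-wide
  cy9 -> i12,i13 (add+blt) 2-wide

CYCLES = 10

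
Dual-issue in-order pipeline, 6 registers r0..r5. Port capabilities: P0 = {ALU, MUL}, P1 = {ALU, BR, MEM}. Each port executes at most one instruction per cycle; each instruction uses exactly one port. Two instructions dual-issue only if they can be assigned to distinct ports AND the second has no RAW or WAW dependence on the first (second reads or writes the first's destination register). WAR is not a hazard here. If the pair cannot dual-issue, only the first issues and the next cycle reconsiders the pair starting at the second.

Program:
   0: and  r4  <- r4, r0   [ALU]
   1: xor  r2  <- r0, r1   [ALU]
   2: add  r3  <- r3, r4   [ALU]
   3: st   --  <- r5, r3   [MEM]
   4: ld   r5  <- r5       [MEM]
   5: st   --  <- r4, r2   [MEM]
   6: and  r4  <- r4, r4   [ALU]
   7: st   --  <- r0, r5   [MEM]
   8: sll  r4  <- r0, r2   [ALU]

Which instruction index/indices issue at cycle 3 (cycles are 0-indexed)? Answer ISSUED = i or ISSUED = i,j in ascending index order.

ISSUED = 4

0. and.ALU xor.ALU @i0/i1  | 2-wide
1. add.ALU @i2  | RAW r3
2. st.MEM @i3  | no-port MEM/MEM
3. ld.MEM @i4  | no-port MEM/MEM
4. st.MEM and.ALU @i5/i6  | 2-wide
5. st.MEM sll.ALU @i7/i8  | 2-wide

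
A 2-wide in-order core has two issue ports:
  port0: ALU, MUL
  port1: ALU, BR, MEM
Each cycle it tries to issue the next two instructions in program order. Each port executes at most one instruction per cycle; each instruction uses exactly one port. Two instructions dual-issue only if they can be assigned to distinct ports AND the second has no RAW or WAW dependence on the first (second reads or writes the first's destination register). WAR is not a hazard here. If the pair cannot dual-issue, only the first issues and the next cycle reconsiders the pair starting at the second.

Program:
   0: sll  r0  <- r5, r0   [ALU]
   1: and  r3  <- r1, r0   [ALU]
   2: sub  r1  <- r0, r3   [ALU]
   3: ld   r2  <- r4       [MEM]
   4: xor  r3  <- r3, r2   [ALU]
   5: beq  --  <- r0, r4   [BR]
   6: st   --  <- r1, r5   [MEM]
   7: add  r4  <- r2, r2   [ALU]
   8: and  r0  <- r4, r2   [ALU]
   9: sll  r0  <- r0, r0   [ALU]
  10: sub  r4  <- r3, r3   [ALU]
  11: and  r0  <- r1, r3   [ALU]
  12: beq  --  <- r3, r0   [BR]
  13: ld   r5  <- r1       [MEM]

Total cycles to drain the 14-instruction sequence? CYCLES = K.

[0] i0  sll.ALU  -- RAW r0
[1] i1  and.ALU  -- RAW r3
[2] i2,i3  sub.ALU;ld.MEM  -- pair
[3] i4,i5  xor.ALU;beq.BR  -- pair
[4] i6,i7  st.MEM;add.ALU  -- pair
[5] i8  and.ALU  -- RAW+WAW r0
[6] i9,i10  sll.ALU;sub.ALU  -- pair
[7] i11  and.ALU  -- RAW r0
[8] i12  beq.BR  -- no-port BR/MEM
[9] i13  ld.MEM  -- tail

CYCLES = 10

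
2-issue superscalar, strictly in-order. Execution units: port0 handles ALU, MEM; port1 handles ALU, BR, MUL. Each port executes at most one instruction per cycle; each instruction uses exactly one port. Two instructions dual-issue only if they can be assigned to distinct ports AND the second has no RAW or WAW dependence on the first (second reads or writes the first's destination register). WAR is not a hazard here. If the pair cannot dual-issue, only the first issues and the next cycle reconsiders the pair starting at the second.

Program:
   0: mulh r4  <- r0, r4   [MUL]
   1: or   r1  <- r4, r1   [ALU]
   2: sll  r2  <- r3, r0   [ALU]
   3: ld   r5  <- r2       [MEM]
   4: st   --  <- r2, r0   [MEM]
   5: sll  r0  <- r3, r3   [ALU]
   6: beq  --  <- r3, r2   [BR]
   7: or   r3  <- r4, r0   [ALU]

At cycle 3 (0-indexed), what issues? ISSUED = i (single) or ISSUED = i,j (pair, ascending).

c0: i0 mulh.MUL  RAW r4
c1: i1,i2 or.ALU;sll.ALU  dual
c2: i3 ld.MEM  no-port MEM/MEM
c3: i4,i5 st.MEM;sll.ALU  dual
c4: i6,i7 beq.BR;or.ALU  dual

ISSUED = 4,5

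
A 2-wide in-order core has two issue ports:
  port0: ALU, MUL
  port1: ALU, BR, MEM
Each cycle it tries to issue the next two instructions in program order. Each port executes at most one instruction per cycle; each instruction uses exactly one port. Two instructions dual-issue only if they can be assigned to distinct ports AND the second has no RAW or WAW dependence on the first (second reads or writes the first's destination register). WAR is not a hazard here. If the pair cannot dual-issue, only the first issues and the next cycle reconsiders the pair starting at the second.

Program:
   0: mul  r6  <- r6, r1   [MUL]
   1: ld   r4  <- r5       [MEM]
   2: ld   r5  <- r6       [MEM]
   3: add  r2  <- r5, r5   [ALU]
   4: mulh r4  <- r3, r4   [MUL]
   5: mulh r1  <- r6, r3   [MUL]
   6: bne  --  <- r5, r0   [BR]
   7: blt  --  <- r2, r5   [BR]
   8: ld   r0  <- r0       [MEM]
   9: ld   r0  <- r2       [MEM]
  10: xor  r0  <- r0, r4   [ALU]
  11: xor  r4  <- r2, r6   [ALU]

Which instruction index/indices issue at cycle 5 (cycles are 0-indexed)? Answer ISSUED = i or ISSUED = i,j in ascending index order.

[0] i0/i1  mul ld  -- 2-wide
[1] i2  ld  -- RAW r5
[2] i3/i4  add mulh  -- 2-wide
[3] i5/i6  mulh bne  -- 2-wide
[4] i7  blt  -- no-port BR/MEM
[5] i8  ld  -- no-port MEM/MEM
[6] i9  ld  -- RAW+WAW r0
[7] i10/i11  xor xor  -- 2-wide

ISSUED = 8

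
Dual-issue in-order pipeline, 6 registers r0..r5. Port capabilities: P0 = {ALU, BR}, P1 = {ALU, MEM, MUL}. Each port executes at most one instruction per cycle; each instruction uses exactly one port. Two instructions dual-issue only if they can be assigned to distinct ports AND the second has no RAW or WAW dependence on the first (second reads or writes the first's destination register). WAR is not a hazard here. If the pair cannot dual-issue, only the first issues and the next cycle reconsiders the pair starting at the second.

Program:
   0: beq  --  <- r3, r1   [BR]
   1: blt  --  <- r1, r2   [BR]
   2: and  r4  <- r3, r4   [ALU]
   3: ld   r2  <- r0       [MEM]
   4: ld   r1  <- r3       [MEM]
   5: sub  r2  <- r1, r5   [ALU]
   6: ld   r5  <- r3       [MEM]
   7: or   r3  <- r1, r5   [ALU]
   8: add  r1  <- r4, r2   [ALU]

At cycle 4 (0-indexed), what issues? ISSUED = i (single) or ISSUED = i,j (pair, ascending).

ISSUED = 5,6

0. beq @i0  | no-port BR/BR
1. blt;and @i1&i2  | 2-wide
2. ld @i3  | no-port MEM/MEM
3. ld @i4  | RAW r1
4. sub;ld @i5&i6  | 2-wide
5. or;add @i7&i8  | 2-wide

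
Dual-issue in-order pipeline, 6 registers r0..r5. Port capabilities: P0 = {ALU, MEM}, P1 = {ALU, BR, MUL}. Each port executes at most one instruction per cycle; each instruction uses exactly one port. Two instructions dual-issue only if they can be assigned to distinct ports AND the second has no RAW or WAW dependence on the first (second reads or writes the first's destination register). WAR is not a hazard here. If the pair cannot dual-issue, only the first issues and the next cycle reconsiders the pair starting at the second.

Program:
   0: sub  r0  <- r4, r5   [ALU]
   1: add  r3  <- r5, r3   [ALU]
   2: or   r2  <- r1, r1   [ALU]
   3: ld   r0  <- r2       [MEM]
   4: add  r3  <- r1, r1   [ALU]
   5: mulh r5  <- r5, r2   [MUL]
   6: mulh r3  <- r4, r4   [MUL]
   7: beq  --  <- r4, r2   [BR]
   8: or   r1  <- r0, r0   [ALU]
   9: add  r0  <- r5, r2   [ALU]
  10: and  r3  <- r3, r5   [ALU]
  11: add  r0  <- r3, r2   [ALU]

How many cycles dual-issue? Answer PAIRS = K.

[0] i0&i1  sub.ALU add.ALU  -- pair
[1] i2  or.ALU  -- RAW r2
[2] i3&i4  ld.MEM add.ALU  -- pair
[3] i5  mulh.MUL  -- no-port MUL/MUL
[4] i6  mulh.MUL  -- no-port MUL/BR
[5] i7&i8  beq.BR or.ALU  -- pair
[6] i9&i10  add.ALU and.ALU  -- pair
[7] i11  add.ALU  -- tail

PAIRS = 4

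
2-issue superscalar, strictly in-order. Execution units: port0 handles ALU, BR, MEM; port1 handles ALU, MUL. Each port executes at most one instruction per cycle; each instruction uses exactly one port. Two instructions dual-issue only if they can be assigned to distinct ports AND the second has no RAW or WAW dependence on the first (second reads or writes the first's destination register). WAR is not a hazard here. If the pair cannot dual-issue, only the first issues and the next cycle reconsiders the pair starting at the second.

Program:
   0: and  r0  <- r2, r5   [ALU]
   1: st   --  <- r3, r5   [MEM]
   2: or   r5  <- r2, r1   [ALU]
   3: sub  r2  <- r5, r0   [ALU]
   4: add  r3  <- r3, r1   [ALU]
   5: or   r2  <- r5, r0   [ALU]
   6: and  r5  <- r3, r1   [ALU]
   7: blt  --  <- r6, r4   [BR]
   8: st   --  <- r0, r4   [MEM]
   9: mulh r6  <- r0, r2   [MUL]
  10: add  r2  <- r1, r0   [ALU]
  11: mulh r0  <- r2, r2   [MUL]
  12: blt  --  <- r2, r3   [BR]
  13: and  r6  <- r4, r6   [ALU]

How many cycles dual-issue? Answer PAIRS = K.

#0 head=0: and+st i0&i1 2-wide
#1 head=2: or i2 RAW r5
#2 head=3: sub+add i3&i4 2-wide
#3 head=5: or+and i5&i6 2-wide
#4 head=7: blt i7 no-port BR/MEM
#5 head=8: st+mulh i8&i9 2-wide
#6 head=10: add i10 RAW r2
#7 head=11: mulh+blt i11&i12 2-wide
#8 head=13: and i13 tail

PAIRS = 5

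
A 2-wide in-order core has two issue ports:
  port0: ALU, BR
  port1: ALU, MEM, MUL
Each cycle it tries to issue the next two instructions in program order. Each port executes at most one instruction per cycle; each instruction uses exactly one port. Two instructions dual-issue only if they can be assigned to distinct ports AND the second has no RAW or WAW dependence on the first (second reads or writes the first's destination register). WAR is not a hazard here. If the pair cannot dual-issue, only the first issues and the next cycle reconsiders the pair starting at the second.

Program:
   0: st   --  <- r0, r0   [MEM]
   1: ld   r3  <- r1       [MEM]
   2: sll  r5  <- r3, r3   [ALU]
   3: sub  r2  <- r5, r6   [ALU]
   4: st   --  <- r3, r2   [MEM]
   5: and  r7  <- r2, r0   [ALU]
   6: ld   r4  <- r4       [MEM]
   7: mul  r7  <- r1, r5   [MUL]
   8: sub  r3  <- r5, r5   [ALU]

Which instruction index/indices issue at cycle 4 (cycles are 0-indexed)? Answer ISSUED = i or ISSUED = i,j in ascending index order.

#0 head=0: st i0 no-port MEM/MEM
#1 head=1: ld i1 RAW r3
#2 head=2: sll i2 RAW r5
#3 head=3: sub i3 RAW r2
#4 head=4: st/and i4/i5 pair
#5 head=6: ld i6 no-port MEM/MUL
#6 head=7: mul/sub i7/i8 pair

ISSUED = 4,5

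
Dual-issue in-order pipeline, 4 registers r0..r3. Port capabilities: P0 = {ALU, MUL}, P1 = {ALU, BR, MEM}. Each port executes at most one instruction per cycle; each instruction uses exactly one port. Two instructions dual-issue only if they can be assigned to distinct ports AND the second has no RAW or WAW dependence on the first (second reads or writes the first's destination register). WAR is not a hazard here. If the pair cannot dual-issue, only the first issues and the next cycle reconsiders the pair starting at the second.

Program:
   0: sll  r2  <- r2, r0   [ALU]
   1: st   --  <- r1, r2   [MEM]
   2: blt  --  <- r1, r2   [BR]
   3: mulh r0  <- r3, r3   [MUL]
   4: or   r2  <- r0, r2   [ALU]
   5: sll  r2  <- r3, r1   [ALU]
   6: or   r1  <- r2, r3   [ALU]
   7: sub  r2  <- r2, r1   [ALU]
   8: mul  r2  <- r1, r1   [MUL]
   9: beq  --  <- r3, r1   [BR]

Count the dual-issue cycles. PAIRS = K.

PAIRS = 2

t=0 i0:sll ; RAW r2
t=1 i1:st ; no-port MEM/BR
t=2 i2/i3:blt+mulh ; dual
t=3 i4:or ; WAW r2
t=4 i5:sll ; RAW r2
t=5 i6:or ; RAW r1
t=6 i7:sub ; WAW r2
t=7 i8/i9:mul+beq ; dual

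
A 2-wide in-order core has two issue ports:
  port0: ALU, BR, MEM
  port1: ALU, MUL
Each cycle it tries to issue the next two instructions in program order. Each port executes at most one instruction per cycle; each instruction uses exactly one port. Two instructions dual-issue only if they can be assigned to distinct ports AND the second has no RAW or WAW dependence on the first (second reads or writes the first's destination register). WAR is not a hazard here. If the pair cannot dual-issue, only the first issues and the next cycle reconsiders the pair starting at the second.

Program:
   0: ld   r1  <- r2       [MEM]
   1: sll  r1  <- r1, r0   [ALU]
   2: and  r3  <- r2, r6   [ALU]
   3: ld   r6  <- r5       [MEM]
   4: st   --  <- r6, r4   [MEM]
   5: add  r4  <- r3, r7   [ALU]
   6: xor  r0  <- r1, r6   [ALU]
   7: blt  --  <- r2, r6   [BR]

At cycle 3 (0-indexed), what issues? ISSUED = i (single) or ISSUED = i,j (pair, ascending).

0. ld.MEM @i0  | RAW+WAW r1
1. sll.ALU+and.ALU @i1&i2  | 2-wide
2. ld.MEM @i3  | no-port MEM/MEM
3. st.MEM+add.ALU @i4&i5  | 2-wide
4. xor.ALU+blt.BR @i6&i7  | 2-wide

ISSUED = 4,5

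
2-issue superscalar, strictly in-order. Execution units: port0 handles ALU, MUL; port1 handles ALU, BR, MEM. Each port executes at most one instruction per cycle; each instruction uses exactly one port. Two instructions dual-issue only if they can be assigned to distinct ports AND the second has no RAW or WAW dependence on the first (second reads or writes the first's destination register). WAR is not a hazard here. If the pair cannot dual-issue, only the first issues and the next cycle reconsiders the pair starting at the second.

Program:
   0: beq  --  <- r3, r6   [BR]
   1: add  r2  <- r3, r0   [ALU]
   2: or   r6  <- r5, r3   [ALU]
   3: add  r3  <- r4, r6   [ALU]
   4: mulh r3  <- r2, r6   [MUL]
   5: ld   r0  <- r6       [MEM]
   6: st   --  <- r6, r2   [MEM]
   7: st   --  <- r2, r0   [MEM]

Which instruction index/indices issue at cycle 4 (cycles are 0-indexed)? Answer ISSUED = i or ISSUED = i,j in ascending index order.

ISSUED = 6

[0] i0+i1  beq.BR/add.ALU  -- pair
[1] i2  or.ALU  -- RAW r6
[2] i3  add.ALU  -- WAW r3
[3] i4+i5  mulh.MUL/ld.MEM  -- pair
[4] i6  st.MEM  -- no-port MEM/MEM
[5] i7  st.MEM  -- tail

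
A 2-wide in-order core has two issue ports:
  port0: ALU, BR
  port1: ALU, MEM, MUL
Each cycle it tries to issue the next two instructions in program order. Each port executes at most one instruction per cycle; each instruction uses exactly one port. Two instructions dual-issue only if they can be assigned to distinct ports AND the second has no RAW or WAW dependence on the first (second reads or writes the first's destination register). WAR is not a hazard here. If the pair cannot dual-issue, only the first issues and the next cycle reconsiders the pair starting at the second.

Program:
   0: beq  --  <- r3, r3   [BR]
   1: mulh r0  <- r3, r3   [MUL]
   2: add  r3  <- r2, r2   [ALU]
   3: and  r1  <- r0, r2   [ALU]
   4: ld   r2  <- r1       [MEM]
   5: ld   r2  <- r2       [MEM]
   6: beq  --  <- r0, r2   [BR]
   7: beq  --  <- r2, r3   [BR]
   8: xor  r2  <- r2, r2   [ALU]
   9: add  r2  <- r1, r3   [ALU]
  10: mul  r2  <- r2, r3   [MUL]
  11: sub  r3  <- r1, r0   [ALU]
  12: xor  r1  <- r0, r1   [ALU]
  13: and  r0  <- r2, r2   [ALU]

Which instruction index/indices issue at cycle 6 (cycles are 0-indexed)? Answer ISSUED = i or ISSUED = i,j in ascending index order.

  cy0 -> i0&i1 (beq.BR+mulh.MUL) pair
  cy1 -> i2&i3 (add.ALU+and.ALU) pair
  cy2 -> i4 (ld.MEM) no-port MEM/MEM
  cy3 -> i5 (ld.MEM) RAW r2
  cy4 -> i6 (beq.BR) no-port BR/BR
  cy5 -> i7&i8 (beq.BR+xor.ALU) pair
  cy6 -> i9 (add.ALU) RAW+WAW r2
  cy7 -> i10&i11 (mul.MUL+sub.ALU) pair
  cy8 -> i12&i13 (xor.ALU+and.ALU) pair

ISSUED = 9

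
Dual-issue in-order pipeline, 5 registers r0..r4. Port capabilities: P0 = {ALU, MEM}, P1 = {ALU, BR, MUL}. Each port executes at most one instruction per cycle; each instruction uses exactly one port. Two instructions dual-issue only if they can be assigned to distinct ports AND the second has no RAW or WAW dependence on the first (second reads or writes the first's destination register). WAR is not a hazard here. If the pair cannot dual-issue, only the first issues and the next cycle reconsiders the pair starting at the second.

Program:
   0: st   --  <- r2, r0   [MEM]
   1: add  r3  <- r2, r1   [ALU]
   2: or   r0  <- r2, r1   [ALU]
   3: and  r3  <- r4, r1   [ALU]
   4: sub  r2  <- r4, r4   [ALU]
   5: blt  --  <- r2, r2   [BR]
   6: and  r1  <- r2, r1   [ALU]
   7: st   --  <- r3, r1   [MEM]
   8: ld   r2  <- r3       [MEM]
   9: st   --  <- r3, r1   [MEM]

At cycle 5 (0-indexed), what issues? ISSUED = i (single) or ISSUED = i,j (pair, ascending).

  cy0 -> i0&i1 (st.MEM+add.ALU) 2-wide
  cy1 -> i2&i3 (or.ALU+and.ALU) 2-wide
  cy2 -> i4 (sub.ALU) RAW r2
  cy3 -> i5&i6 (blt.BR+and.ALU) 2-wide
  cy4 -> i7 (st.MEM) no-port MEM/MEM
  cy5 -> i8 (ld.MEM) no-port MEM/MEM
  cy6 -> i9 (st.MEM) tail

ISSUED = 8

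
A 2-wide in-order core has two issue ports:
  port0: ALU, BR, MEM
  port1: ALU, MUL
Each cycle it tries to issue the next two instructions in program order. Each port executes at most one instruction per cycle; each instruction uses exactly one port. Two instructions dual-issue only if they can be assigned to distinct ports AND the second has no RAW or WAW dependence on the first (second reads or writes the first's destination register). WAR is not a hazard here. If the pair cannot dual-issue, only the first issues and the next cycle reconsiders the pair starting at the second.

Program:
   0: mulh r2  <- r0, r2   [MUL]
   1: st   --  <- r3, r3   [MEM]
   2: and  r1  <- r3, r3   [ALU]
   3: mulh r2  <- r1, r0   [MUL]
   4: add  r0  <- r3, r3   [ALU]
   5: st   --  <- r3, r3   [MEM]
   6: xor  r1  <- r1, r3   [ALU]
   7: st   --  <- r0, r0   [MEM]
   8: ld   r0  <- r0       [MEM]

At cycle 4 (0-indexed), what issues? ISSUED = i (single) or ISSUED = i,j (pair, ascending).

ISSUED = 7

c0: i0,i1 mulh.MUL+st.MEM  pair
c1: i2 and.ALU  RAW r1
c2: i3,i4 mulh.MUL+add.ALU  pair
c3: i5,i6 st.MEM+xor.ALU  pair
c4: i7 st.MEM  no-port MEM/MEM
c5: i8 ld.MEM  tail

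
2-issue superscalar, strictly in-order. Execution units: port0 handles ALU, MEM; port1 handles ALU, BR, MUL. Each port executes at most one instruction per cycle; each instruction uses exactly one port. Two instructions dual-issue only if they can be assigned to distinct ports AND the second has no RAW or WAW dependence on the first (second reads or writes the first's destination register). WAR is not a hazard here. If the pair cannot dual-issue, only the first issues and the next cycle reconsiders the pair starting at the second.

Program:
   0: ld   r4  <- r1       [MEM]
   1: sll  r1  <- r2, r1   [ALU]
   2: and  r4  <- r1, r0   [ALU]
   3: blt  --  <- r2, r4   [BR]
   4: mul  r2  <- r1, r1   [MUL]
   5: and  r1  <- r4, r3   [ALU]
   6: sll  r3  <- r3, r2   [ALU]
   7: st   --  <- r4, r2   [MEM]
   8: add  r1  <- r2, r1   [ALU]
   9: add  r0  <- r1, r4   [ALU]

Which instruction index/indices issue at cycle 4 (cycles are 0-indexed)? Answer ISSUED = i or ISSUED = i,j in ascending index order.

  cy0 -> i0+i1 (ld;sll) 2-wide
  cy1 -> i2 (and) RAW r4
  cy2 -> i3 (blt) no-port BR/MUL
  cy3 -> i4+i5 (mul;and) 2-wide
  cy4 -> i6+i7 (sll;st) 2-wide
  cy5 -> i8 (add) RAW r1
  cy6 -> i9 (add) tail

ISSUED = 6,7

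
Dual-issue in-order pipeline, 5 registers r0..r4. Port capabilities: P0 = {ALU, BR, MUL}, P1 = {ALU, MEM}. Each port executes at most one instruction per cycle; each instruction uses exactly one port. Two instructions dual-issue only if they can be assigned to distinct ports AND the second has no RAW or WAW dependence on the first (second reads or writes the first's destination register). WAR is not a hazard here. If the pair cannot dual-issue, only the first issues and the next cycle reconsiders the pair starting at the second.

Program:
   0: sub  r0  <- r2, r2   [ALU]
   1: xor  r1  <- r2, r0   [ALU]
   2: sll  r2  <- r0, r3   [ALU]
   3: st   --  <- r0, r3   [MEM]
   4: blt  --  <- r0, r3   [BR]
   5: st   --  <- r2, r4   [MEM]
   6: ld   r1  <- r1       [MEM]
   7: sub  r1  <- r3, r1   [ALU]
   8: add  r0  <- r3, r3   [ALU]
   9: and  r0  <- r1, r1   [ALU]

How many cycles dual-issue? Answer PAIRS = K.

PAIRS = 3

[0] i0  sub.ALU  -- RAW r0
[1] i1,i2  xor.ALU/sll.ALU  -- 2-wide
[2] i3,i4  st.MEM/blt.BR  -- 2-wide
[3] i5  st.MEM  -- no-port MEM/MEM
[4] i6  ld.MEM  -- RAW+WAW r1
[5] i7,i8  sub.ALU/add.ALU  -- 2-wide
[6] i9  and.ALU  -- tail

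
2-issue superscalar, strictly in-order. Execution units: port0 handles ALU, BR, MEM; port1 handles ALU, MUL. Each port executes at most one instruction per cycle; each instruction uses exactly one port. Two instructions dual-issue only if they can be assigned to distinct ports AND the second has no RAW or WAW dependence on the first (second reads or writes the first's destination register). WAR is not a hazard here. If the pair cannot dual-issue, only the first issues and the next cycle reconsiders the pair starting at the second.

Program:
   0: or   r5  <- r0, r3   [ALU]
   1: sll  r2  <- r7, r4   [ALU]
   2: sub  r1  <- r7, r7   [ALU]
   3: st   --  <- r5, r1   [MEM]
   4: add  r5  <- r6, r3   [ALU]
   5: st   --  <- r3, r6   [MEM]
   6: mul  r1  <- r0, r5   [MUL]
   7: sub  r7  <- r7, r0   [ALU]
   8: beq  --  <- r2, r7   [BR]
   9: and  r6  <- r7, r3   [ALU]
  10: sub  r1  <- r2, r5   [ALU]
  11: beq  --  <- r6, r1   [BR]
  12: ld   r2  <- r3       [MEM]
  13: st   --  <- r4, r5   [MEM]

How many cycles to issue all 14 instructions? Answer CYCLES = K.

CYCLES = 10

0. or.ALU sll.ALU @i0/i1  | 2-wide
1. sub.ALU @i2  | RAW r1
2. st.MEM add.ALU @i3/i4  | 2-wide
3. st.MEM mul.MUL @i5/i6  | 2-wide
4. sub.ALU @i7  | RAW r7
5. beq.BR and.ALU @i8/i9  | 2-wide
6. sub.ALU @i10  | RAW r1
7. beq.BR @i11  | no-port BR/MEM
8. ld.MEM @i12  | no-port MEM/MEM
9. st.MEM @i13  | tail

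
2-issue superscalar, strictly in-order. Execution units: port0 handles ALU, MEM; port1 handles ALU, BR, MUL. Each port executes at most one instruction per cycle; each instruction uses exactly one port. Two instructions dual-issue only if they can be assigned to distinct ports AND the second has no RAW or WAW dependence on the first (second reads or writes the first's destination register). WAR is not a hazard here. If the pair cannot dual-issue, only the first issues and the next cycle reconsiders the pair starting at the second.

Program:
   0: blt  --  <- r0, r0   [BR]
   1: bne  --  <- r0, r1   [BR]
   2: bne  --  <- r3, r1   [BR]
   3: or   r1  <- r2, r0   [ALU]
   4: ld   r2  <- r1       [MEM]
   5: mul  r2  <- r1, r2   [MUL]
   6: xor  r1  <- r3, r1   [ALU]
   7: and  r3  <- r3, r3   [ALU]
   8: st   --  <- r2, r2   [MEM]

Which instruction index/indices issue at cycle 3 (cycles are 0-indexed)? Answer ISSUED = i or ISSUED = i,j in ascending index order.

ISSUED = 4

0. blt.BR @i0  | no-port BR/BR
1. bne.BR @i1  | no-port BR/BR
2. bne.BR or.ALU @i2&i3  | dual
3. ld.MEM @i4  | RAW+WAW r2
4. mul.MUL xor.ALU @i5&i6  | dual
5. and.ALU st.MEM @i7&i8  | dual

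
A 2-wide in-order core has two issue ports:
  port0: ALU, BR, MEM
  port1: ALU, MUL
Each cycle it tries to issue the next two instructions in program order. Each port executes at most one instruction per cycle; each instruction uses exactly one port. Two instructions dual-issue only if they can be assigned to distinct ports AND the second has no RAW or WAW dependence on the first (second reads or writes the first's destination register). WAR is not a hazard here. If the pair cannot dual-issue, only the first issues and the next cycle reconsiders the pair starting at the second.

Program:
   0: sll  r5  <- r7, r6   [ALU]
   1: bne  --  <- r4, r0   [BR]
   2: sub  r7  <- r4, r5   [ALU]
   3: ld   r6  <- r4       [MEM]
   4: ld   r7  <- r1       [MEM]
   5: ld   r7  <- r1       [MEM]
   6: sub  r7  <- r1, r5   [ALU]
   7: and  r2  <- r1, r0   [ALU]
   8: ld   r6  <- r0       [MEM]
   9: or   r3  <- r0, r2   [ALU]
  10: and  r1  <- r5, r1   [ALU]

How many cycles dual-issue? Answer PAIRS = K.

  cy0 -> i0&i1 (sll.ALU+bne.BR) pair
  cy1 -> i2&i3 (sub.ALU+ld.MEM) pair
  cy2 -> i4 (ld.MEM) no-port MEM/MEM
  cy3 -> i5 (ld.MEM) WAW r7
  cy4 -> i6&i7 (sub.ALU+and.ALU) pair
  cy5 -> i8&i9 (ld.MEM+or.ALU) pair
  cy6 -> i10 (and.ALU) tail

PAIRS = 4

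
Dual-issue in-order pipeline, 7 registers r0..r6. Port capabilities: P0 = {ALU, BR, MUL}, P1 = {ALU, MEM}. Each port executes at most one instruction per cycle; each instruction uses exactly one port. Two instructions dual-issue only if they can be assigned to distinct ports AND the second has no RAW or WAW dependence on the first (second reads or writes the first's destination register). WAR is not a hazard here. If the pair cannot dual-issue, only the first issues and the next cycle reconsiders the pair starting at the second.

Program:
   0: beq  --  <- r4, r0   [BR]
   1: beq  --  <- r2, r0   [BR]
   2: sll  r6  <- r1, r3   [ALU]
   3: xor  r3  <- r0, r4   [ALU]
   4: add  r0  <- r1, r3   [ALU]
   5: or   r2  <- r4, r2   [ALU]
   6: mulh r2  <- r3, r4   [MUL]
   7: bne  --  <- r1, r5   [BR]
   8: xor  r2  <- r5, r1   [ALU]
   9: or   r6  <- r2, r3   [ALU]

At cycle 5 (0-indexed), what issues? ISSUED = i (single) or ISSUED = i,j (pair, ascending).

ISSUED = 7,8

#0 head=0: beq i0 no-port BR/BR
#1 head=1: beq+sll i1&i2 dual
#2 head=3: xor i3 RAW r3
#3 head=4: add+or i4&i5 dual
#4 head=6: mulh i6 no-port MUL/BR
#5 head=7: bne+xor i7&i8 dual
#6 head=9: or i9 tail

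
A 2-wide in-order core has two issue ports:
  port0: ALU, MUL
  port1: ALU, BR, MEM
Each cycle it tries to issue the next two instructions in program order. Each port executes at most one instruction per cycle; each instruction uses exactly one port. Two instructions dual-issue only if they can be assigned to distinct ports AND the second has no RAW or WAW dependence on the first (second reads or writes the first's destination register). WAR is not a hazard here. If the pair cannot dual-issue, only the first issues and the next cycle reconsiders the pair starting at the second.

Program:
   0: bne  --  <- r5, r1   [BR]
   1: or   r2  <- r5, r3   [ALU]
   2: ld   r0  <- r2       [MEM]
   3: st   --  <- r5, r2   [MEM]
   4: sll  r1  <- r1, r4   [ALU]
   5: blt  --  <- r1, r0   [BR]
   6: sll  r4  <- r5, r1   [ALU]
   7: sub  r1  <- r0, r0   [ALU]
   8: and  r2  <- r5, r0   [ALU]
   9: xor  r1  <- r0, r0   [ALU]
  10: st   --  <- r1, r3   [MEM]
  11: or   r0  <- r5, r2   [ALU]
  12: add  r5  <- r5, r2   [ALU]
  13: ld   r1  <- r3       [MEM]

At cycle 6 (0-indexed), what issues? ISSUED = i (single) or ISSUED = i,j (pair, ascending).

t=0 i0,i1:bne.BR/or.ALU ; 2-wide
t=1 i2:ld.MEM ; no-port MEM/MEM
t=2 i3,i4:st.MEM/sll.ALU ; 2-wide
t=3 i5,i6:blt.BR/sll.ALU ; 2-wide
t=4 i7,i8:sub.ALU/and.ALU ; 2-wide
t=5 i9:xor.ALU ; RAW r1
t=6 i10,i11:st.MEM/or.ALU ; 2-wide
t=7 i12,i13:add.ALU/ld.MEM ; 2-wide

ISSUED = 10,11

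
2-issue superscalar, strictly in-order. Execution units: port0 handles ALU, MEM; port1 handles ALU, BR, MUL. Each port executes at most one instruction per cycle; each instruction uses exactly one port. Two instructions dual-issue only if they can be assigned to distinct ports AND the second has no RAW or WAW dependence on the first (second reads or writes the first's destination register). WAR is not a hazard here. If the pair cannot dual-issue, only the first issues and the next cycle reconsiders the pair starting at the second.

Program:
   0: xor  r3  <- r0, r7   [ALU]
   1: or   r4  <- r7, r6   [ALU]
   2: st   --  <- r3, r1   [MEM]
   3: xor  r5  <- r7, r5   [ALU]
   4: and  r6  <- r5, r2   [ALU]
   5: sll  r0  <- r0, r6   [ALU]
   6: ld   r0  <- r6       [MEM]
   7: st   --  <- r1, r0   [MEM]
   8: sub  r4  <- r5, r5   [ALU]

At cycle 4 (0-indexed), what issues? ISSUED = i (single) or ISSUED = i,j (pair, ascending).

ISSUED = 6

t=0 i0&i1:xor.ALU;or.ALU ; 2-wide
t=1 i2&i3:st.MEM;xor.ALU ; 2-wide
t=2 i4:and.ALU ; RAW r6
t=3 i5:sll.ALU ; WAW r0
t=4 i6:ld.MEM ; no-port MEM/MEM
t=5 i7&i8:st.MEM;sub.ALU ; 2-wide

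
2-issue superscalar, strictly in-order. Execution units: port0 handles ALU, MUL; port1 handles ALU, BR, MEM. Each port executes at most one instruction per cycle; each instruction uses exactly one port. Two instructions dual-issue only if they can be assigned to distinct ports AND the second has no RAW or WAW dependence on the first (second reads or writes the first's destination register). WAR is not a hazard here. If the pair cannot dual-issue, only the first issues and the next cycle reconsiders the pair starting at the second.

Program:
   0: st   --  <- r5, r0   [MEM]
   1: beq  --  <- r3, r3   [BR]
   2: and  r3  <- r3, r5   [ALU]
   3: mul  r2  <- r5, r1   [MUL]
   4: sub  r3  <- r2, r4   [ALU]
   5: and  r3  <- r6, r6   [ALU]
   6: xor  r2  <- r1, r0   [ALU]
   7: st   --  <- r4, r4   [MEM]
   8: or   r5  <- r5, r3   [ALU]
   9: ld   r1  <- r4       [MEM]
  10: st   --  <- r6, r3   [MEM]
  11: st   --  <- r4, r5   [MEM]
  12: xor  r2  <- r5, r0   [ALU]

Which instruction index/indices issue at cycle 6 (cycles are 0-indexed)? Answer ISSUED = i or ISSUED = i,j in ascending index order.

0. st @i0  | no-port MEM/BR
1. beq and @i1&i2  | dual
2. mul @i3  | RAW r2
3. sub @i4  | WAW r3
4. and xor @i5&i6  | dual
5. st or @i7&i8  | dual
6. ld @i9  | no-port MEM/MEM
7. st @i10  | no-port MEM/MEM
8. st xor @i11&i12  | dual

ISSUED = 9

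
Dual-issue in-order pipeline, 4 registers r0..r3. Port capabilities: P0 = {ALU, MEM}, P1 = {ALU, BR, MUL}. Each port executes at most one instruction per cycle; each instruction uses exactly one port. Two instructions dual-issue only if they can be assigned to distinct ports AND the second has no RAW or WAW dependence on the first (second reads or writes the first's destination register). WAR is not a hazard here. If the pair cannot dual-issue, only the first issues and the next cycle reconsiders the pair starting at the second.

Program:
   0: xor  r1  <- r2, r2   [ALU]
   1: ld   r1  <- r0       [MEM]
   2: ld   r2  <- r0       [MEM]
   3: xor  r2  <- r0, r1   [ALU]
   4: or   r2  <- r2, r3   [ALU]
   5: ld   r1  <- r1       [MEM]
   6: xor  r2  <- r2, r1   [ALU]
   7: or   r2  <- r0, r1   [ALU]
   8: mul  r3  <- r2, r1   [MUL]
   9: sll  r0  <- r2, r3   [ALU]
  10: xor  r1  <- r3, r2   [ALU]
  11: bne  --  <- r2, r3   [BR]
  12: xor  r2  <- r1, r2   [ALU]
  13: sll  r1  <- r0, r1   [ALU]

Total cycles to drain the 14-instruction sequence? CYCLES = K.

c0: i0 xor.ALU  WAW r1
c1: i1 ld.MEM  no-port MEM/MEM
c2: i2 ld.MEM  WAW r2
c3: i3 xor.ALU  RAW+WAW r2
c4: i4/i5 or.ALU/ld.MEM  pair
c5: i6 xor.ALU  WAW r2
c6: i7 or.ALU  RAW r2
c7: i8 mul.MUL  RAW r3
c8: i9/i10 sll.ALU/xor.ALU  pair
c9: i11/i12 bne.BR/xor.ALU  pair
c10: i13 sll.ALU  tail

CYCLES = 11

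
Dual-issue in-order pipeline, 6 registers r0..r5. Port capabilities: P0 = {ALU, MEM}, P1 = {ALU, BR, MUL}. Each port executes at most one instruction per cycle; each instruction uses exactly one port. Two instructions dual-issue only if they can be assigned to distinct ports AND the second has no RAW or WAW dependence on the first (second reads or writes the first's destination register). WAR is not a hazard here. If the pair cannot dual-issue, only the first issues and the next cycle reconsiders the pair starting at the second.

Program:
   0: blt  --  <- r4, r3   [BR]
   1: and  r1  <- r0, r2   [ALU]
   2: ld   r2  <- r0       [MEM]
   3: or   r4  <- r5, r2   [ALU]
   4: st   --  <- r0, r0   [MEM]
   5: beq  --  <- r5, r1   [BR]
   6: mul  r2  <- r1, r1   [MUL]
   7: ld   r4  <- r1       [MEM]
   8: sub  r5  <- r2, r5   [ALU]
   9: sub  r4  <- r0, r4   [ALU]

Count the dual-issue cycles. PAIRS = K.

PAIRS = 4

[0] i0/i1  blt/and  -- dual
[1] i2  ld  -- RAW r2
[2] i3/i4  or/st  -- dual
[3] i5  beq  -- no-port BR/MUL
[4] i6/i7  mul/ld  -- dual
[5] i8/i9  sub/sub  -- dual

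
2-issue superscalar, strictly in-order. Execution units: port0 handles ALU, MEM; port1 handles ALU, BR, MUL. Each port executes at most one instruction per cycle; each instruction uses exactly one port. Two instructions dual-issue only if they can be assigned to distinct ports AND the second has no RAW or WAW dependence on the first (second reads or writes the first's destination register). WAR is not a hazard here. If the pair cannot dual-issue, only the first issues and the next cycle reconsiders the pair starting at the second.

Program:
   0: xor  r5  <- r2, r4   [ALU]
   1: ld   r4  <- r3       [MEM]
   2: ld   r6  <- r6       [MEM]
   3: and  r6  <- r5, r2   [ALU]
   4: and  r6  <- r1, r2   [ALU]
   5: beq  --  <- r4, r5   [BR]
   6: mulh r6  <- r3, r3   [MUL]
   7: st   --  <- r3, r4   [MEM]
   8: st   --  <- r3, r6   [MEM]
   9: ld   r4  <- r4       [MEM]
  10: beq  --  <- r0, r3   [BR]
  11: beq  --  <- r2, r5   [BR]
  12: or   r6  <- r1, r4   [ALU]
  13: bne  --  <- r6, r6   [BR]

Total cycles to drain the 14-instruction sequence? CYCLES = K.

0. xor+ld @i0,i1  | 2-wide
1. ld @i2  | WAW r6
2. and @i3  | WAW r6
3. and+beq @i4,i5  | 2-wide
4. mulh+st @i6,i7  | 2-wide
5. st @i8  | no-port MEM/MEM
6. ld+beq @i9,i10  | 2-wide
7. beq+or @i11,i12  | 2-wide
8. bne @i13  | tail

CYCLES = 9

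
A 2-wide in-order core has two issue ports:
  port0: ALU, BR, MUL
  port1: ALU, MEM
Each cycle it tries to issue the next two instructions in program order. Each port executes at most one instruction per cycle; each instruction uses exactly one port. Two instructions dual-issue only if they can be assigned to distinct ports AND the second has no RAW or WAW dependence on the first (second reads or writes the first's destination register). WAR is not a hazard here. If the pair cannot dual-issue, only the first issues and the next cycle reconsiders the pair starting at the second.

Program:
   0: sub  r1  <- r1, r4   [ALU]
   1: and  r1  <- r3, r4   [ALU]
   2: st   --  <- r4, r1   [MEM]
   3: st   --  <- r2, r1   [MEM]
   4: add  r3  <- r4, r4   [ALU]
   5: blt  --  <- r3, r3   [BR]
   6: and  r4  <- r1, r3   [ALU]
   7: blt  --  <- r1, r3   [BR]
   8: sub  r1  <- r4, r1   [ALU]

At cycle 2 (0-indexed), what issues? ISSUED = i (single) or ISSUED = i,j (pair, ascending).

  cy0 -> i0 (sub) WAW r1
  cy1 -> i1 (and) RAW r1
  cy2 -> i2 (st) no-port MEM/MEM
  cy3 -> i3+i4 (st;add) pair
  cy4 -> i5+i6 (blt;and) pair
  cy5 -> i7+i8 (blt;sub) pair

ISSUED = 2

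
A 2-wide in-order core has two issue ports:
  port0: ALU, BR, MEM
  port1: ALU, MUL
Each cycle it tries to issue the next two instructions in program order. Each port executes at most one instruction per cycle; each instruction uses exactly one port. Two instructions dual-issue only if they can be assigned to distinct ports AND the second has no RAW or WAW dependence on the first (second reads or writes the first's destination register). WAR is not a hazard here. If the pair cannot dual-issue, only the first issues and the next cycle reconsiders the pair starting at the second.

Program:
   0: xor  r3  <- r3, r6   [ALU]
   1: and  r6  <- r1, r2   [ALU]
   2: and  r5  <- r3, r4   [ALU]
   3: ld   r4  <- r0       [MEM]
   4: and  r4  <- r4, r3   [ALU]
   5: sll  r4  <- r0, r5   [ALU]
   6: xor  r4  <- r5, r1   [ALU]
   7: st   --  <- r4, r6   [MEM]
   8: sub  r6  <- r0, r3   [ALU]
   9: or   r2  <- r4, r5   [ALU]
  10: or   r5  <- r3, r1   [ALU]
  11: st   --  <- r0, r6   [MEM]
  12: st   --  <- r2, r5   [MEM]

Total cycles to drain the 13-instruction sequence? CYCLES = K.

0. xor+and @i0&i1  | dual
1. and+ld @i2&i3  | dual
2. and @i4  | WAW r4
3. sll @i5  | WAW r4
4. xor @i6  | RAW r4
5. st+sub @i7&i8  | dual
6. or+or @i9&i10  | dual
7. st @i11  | no-port MEM/MEM
8. st @i12  | tail

CYCLES = 9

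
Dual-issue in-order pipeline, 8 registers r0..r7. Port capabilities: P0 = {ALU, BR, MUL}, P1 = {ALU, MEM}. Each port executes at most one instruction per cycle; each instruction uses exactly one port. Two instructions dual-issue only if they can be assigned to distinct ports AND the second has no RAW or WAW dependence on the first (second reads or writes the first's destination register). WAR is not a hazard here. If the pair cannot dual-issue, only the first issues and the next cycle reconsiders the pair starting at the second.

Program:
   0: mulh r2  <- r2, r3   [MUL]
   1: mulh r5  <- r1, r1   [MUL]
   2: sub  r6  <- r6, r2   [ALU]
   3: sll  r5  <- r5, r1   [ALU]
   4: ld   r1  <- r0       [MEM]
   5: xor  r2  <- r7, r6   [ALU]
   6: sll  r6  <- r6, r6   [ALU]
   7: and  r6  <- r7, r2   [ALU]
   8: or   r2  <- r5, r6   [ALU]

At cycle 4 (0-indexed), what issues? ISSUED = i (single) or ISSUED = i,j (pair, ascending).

0. mulh @i0  | no-port MUL/MUL
1. mulh+sub @i1&i2  | dual
2. sll+ld @i3&i4  | dual
3. xor+sll @i5&i6  | dual
4. and @i7  | RAW r6
5. or @i8  | tail

ISSUED = 7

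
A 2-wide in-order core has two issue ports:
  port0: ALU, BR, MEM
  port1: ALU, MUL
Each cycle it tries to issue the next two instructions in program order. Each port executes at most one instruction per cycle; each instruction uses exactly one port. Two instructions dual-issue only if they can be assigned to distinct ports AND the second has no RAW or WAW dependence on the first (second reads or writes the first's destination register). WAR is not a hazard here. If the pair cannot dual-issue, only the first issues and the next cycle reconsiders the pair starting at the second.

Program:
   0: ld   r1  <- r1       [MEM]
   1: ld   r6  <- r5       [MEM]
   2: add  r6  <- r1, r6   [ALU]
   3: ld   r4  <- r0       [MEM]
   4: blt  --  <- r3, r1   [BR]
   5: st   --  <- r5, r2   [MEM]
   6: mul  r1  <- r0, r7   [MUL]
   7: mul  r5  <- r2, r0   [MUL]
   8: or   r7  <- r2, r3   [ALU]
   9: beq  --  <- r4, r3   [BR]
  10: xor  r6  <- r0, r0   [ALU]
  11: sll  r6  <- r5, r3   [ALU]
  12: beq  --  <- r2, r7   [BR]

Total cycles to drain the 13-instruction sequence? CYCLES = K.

[0] i0  ld.MEM  -- no-port MEM/MEM
[1] i1  ld.MEM  -- RAW+WAW r6
[2] i2/i3  add.ALU;ld.MEM  -- pair
[3] i4  blt.BR  -- no-port BR/MEM
[4] i5/i6  st.MEM;mul.MUL  -- pair
[5] i7/i8  mul.MUL;or.ALU  -- pair
[6] i9/i10  beq.BR;xor.ALU  -- pair
[7] i11/i12  sll.ALU;beq.BR  -- pair

CYCLES = 8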